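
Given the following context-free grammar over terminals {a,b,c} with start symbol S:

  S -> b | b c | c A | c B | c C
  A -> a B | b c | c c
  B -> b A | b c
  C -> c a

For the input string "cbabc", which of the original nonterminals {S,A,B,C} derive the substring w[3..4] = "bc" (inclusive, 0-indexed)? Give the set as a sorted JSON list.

Convert to CNF:
  S -> T1 T2 | T2 A | T2 B | T2 C | b
  A -> T0 B | T1 T2 | T2 T2
  B -> T1 A | T1 T2
  C -> T2 T0
  T0 -> a
  T1 -> b
  T2 -> c

Fill CYK table bottom-up (cells [i..j] with 3 ≤ i ≤ j ≤ 4 only):
  cell(3,3) b: {S,T1}  orig:{S}
  cell(4,4) c: {T2}  orig:{}
  cell(3,4) bc: {A,B,S}

Original NTs in T[3,4] deriving "bc": ["A", "B", "S"]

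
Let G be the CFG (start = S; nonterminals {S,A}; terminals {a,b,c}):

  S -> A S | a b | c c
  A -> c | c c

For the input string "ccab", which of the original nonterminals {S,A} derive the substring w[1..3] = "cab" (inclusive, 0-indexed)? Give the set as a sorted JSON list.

CNF form of G:
  S -> A S | T0 T0 | T1 T2
  A -> T0 T0 | c
  T0 -> c
  T1 -> a
  T2 -> b

Fill CYK table bottom-up, restricted to cells inside w[1..3]:
  [1..1]={A,T0}  "c"  orig:{A}
  [2..2]={T1}  "a"  orig:{}
  [3..3]={T2}  "b"  orig:{}
  [1..2]=∅  "ca"
  [2..3]={S}  "ab"
  [1..3]={S}  "cab"

Original NTs in T[1,3] deriving "cab": ["S"]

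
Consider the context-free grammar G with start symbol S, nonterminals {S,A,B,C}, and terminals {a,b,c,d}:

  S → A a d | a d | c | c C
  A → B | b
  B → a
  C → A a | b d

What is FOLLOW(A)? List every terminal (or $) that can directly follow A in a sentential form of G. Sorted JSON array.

Compute FIRST by fixpoint:
round 1:
  A via A→b: +{b}
  B via B→a: +{a}
  C via C→A a: +{b}
  S via S→A a d: +{b}
  S via S→a d: +{a}
  S via S→c: +{c}
  FIRST(S)={a,b,c}  FIRST(A)={b}  FIRST(B)={a}  FIRST(C)={b}
round 2:
  A via A→B: +{a}
  C via C→A a: +{a}
  FIRST(S)={a,b,c}  FIRST(A)={a,b}  FIRST(B)={a}  FIRST(C)={a,b}
round 3: done
  FIRST(S)={a,b,c}  FIRST(A)={a,b}  FIRST(B)={a}  FIRST(C)={a,b}

Compute FOLLOW by fixpoint:
seed FOLLOW(S) with $
iter 1:
  C→A a: FOLLOW(A) ⊇ FIRST(a) = {a}; new: +{a}
  S→c C: FOLLOW(C) ⊇ FOLLOW(S) ⊇ {$}; new: +{$}
  S: {$}  A: {a}  B: {}  C: {$}
iter 2:
  A→B: FOLLOW(B) ⊇ FOLLOW(A) ⊇ {a}; new: +{a}
  S: {$}  A: {a}  B: {a}  C: {$}
iter 3: (stable)
  S: {$}  A: {a}  B: {a}  C: {$}

FOLLOW(A) = ["a"]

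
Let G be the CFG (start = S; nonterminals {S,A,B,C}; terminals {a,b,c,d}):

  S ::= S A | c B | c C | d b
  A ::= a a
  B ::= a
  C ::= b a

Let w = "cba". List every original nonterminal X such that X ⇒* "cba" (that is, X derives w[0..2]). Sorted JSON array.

CNF form of G:
  S -> S A | T2 B | T2 C | T3 T1
  A -> T0 T0
  B -> a
  C -> T1 T0
  T0 -> a
  T1 -> b
  T2 -> c
  T3 -> d

CYK table (by increasing span) (cells [i..j] with 0 ≤ i ≤ j ≤ 2 only):
  T[0,0] 'c' = {T2}  orig:{}
  T[1,1] 'b' = {T1}  orig:{}
  T[2,2] 'a' = {B,T0}  orig:{B}
  T[0,1] 'cb' = ∅
  T[1,2] 'ba' = {C}
  T[0,2] 'cba' = {S}

Original NTs in T[0,2] deriving "cba": ["S"]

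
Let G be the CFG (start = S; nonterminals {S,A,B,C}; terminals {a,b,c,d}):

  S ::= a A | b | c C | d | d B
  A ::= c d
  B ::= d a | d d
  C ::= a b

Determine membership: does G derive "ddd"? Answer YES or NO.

Convert to CNF:
  S -> T0 C | T1 B | T2 A | b | d
  A -> T0 T1
  B -> T1 T1 | T1 T2
  C -> T2 T3
  T0 -> c
  T1 -> d
  T2 -> a
  T3 -> b

CYK fill:
  [0..0]={S,T1}  "d"  orig:{S}
  [1..1]={S,T1}  "d"  orig:{S}
  [2..2]={S,T1}  "d"  orig:{S}
  [0..1]={B}  "dd"
  [1..2]={B}  "dd"
  [0..2]={S}  "ddd"

S ∈ T[0,2] ⇒ YES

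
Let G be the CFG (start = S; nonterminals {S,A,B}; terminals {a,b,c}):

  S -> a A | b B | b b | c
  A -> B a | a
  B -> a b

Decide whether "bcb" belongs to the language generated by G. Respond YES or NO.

CNF form of G:
  S -> T0 A | T1 B | T1 T1 | c
  A -> B T0 | a
  B -> T0 T1
  T0 -> a
  T1 -> b

CYK table (by increasing span):
  cell(0,0) b: {T1}  orig:{}
  cell(1,1) c: {S}
  cell(2,2) b: {T1}  orig:{}
  cell(0,1) bc: ∅
  cell(1,2) cb: ∅
  cell(0,2) bcb: ∅

S ∉ T[0,2] ⇒ NO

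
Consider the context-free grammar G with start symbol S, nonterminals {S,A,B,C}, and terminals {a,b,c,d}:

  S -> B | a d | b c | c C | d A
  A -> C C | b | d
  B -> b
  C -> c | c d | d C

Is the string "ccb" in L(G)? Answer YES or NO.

CNF form of G:
  S -> T0 C | T1 A | T2 T1 | T3 T0 | b
  A -> C C | b | d
  B -> b
  C -> T0 T1 | T1 C | c
  T0 -> c
  T1 -> d
  T2 -> a
  T3 -> b

CYK fill:
  T[0,0] 'c' = {C,T0}  orig:{C}
  T[1,1] 'c' = {C,T0}  orig:{C}
  T[2,2] 'b' = {A,B,S,T3}  orig:{A,B,S}
  T[0,1] 'cc' = {A,S}
  T[1,2] 'cb' = ∅
  T[0,2] 'ccb' = ∅

S ∉ T[0,2] ⇒ NO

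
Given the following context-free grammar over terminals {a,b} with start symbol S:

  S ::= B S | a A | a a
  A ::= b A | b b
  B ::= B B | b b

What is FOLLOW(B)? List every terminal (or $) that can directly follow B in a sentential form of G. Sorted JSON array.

FIRST iteration:
pass 1:
  A via A→b A: +{b}
  B via B→b b: +{b}
  S via S→B S: +{b}
  S via S→a A: +{a}
  S: {a,b}  A: {b}  B: {b}
pass 2: (stable)
  S: {a,b}  A: {b}  B: {b}

FOLLOW sets:
initialize: $ ∈ FOLLOW(S)
pass 1:
  B→B B: FOLLOW(B) ⊇ FIRST(B) = {b}; new: +{b}
  S→B S: FOLLOW(B) ⊇ FIRST(S) = {a,b}; new: +{a}
  S→a A: FOLLOW(A) ⊇ FOLLOW(S) ⊇ {$}; new: +{$}
  FOLLOW(S)={$}  FOLLOW(A)={$}  FOLLOW(B)={a,b}
pass 2: (no change)
  FOLLOW(S)={$}  FOLLOW(A)={$}  FOLLOW(B)={a,b}

FOLLOW(B) = ["a", "b"]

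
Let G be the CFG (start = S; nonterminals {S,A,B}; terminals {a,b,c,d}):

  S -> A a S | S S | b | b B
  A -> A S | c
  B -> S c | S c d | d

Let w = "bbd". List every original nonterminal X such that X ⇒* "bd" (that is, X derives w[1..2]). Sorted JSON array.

CNF form of G:
  S -> A X5 | S S | T3 B | b
  A -> A S | c
  B -> S T0 | S X4 | d
  T0 -> c
  T1 -> d
  T2 -> a
  T3 -> b
  X4 -> T0 T1
  X5 -> T2 S

Fill CYK table bottom-up (cells [i..j] with 1 ≤ i ≤ j ≤ 2 only):
  [1..1]={S,T3}  "b"  orig:{S}
  [2..2]={B,T1}  "d"  orig:{B}
  [1..2]={S}  "bd"

Original NTs in T[1,2] deriving "bd": ["S"]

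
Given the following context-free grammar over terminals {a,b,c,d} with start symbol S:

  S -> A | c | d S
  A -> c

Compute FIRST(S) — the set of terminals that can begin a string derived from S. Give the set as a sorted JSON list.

Compute FIRST by fixpoint:
round 1:
  A via A→c: +{c}
  S via S→A: +{c}
  S via S→d S: +{d}
  FIRST(S)={c,d}  FIRST(A)={c}
round 2: (stable)
  FIRST(S)={c,d}  FIRST(A)={c}

FIRST(S) = ["c", "d"]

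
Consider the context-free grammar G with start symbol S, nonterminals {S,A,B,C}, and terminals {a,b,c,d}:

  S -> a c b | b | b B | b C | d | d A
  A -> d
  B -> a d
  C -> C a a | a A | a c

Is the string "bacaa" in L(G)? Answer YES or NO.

CNF form of G:
  S -> T0 X5 | T1 A | T3 B | T3 C | b | d
  A -> d
  B -> T0 T1
  C -> C X4 | T0 A | T0 T2
  T0 -> a
  T1 -> d
  T2 -> c
  T3 -> b
  X4 -> T0 T0
  X5 -> T2 T3

CYK fill:
  cell(0,0) b: {S,T3}  orig:{S}
  cell(1,1) a: {T0}  orig:{}
  cell(2,2) c: {T2}  orig:{}
  cell(3,3) a: {T0}  orig:{}
  cell(4,4) a: {T0}  orig:{}
  cell(0,1) ba: ∅
  cell(1,2) ac: {C}
  cell(2,3) ca: ∅
  cell(3,4) aa: {X4}  orig:{}
  cell(0,2) bac: {S}
  cell(1,3) aca: ∅
  cell(2,4) caa: ∅
  cell(0,3) baca: ∅
  cell(1,4) acaa: {C}
  cell(0,4) bacaa: {S}

S ∈ T[0,4] ⇒ YES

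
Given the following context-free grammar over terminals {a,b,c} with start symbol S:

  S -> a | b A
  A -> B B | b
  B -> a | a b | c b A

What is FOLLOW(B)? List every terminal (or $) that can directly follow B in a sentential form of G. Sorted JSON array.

FIRST sets, iterate to fixpoint:
pass 1:
  A via A→b: +{b}
  B via B→a: +{a}
  B via B→c b A: +{c}
  S via S→a: +{a}
  S via S→b A: +{b}
  FIRST[S]={a,b}  FIRST[A]={b}  FIRST[B]={a,c}
pass 2:
  A via A→B B: +{a,c}
  FIRST[S]={a,b}  FIRST[A]={a,b,c}  FIRST[B]={a,c}
pass 3: (stable)
  FIRST[S]={a,b}  FIRST[A]={a,b,c}  FIRST[B]={a,c}

FOLLOW sets:
initialize: $ ∈ FOLLOW(S)
iter 1:
  A→B B: FOLLOW(B) ⊇ FIRST(B) = {a,c}; new: +{a,c}
  B→c b A: FOLLOW(A) ⊇ FOLLOW(B) ⊇ {a,c}; new: +{a,c}
  S→b A: FOLLOW(A) ⊇ FOLLOW(S) ⊇ {$}; new: +{$}
  FOLLOW[S]={$}  FOLLOW[A]={$,a,c}  FOLLOW[B]={a,c}
iter 2:
  A→B B: FOLLOW(B) ⊇ FOLLOW(A) ⊇ {$,a,c}; new: +{$}
  FOLLOW[S]={$}  FOLLOW[A]={$,a,c}  FOLLOW[B]={$,a,c}
iter 3: — fixpoint
  FOLLOW[S]={$}  FOLLOW[A]={$,a,c}  FOLLOW[B]={$,a,c}

FOLLOW(B) = ["$", "a", "c"]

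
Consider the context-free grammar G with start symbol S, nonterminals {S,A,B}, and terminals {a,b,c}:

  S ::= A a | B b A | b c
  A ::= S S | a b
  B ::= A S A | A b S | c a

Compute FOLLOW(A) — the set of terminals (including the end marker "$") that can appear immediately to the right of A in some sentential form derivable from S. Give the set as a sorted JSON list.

FIRST iteration:
pass 1:
  A via A→a b: +{a}
  B via B→A S A: +{a}
  B via B→c a: +{c}
  S via S→A a: +{a}
  S via S→B b A: +{c}
  S via S→b c: +{b}
  FIRST(S)={a,b,c}  FIRST(A)={a}  FIRST(B)={a,c}
pass 2:
  A via A→S S: +{b,c}
  B via B→A S A: +{b}
  FIRST(S)={a,b,c}  FIRST(A)={a,b,c}  FIRST(B)={a,b,c}
pass 3: (no change)
  FIRST(S)={a,b,c}  FIRST(A)={a,b,c}  FIRST(B)={a,b,c}

FOLLOW sets:
initialize: $ ∈ FOLLOW(S)
pass 1:
  A→S S: FOLLOW(S) ⊇ FIRST(S) = {a,b,c}; new: +{a,b,c}
  B→A S A: FOLLOW(A) ⊇ FIRST(S) = {a,b,c}; new: +{a,b,c}
  S→B b A: FOLLOW(B) ⊇ FIRST(b) = {b}; new: +{b}
  S→B b A: FOLLOW(A) ⊇ FOLLOW(S) ⊇ {$,a,b,c}; new: +{$}
  S: {$,a,b,c}  A: {$,a,b,c}  B: {b}
pass 2: done
  S: {$,a,b,c}  A: {$,a,b,c}  B: {b}

FOLLOW(A) = ["$", "a", "b", "c"]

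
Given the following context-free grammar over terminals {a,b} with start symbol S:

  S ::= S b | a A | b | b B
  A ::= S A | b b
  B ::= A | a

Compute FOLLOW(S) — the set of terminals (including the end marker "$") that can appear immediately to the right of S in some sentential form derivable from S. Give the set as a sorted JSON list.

FIRST iteration:
round 1:
  A via A→b b: +{b}
  B via B→A: +{b}
  B via B→a: +{a}
  S via S→a A: +{a}
  S via S→b: +{b}
  FIRST[S]={a,b}  FIRST[A]={b}  FIRST[B]={a,b}
round 2:
  A via A→S A: +{a}
  FIRST[S]={a,b}  FIRST[A]={a,b}  FIRST[B]={a,b}
round 3: (no change)
  FIRST[S]={a,b}  FIRST[A]={a,b}  FIRST[B]={a,b}

FOLLOW sets:
seed FOLLOW(S) with $
[1]
  A→S A: FOLLOW(S) ⊇ FIRST(A) = {a,b}; new: +{a,b}
  S→a A: FOLLOW(A) ⊇ FOLLOW(S) ⊇ {$,a,b}; new: +{$,a,b}
  S→b B: FOLLOW(B) ⊇ FOLLOW(S) ⊇ {$,a,b}; new: +{$,a,b}
  S: {$,a,b}  A: {$,a,b}  B: {$,a,b}
[2] (stable)
  S: {$,a,b}  A: {$,a,b}  B: {$,a,b}

FOLLOW(S) = ["$", "a", "b"]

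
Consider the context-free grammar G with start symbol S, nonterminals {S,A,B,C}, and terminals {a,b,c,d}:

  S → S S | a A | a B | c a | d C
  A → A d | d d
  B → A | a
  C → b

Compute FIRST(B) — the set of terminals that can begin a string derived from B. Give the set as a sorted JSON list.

FIRST iteration:
[1]
  A via A→d d: +{d}
  B via B→A: +{d}
  B via B→a: +{a}
  C via C→b: +{b}
  S via S→a A: +{a}
  S via S→c a: +{c}
  S via S→d C: +{d}
  S: {a,c,d}  A: {d}  B: {a,d}  C: {b}
[2] — fixpoint
  S: {a,c,d}  A: {d}  B: {a,d}  C: {b}

FIRST(B) = ["a", "d"]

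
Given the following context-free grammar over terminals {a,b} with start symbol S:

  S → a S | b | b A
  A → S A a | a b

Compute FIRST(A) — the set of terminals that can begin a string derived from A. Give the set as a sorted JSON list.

FIRST sets, iterate to fixpoint:
pass 1:
  A via A→a b: +{a}
  S via S→a S: +{a}
  S via S→b: +{b}
  S: {a,b}  A: {a}
pass 2:
  A via A→S A a: +{b}
  S: {a,b}  A: {a,b}
pass 3: done
  S: {a,b}  A: {a,b}

FIRST(A) = ["a", "b"]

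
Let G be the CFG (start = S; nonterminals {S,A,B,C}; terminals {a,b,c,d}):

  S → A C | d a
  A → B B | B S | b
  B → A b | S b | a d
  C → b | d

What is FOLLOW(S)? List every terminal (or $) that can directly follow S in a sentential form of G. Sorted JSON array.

Compute FIRST by fixpoint:
pass 1:
  A via A→b: +{b}
  B via B→A b: +{b}
  B via B→a d: +{a}
  C via C→b: +{b}
  C via C→d: +{d}
  S via S→A C: +{b}
  S via S→d a: +{d}
  FIRST[S]={b,d}  FIRST[A]={b}  FIRST[B]={a,b}  FIRST[C]={b,d}
pass 2:
  A via A→B B: +{a}
  B via B→S b: +{d}
  S via S→A C: +{a}
  FIRST[S]={a,b,d}  FIRST[A]={a,b}  FIRST[B]={a,b,d}  FIRST[C]={b,d}
pass 3:
  A via A→B B: +{d}
  FIRST[S]={a,b,d}  FIRST[A]={a,b,d}  FIRST[B]={a,b,d}  FIRST[C]={b,d}
pass 4: (stable)
  FIRST[S]={a,b,d}  FIRST[A]={a,b,d}  FIRST[B]={a,b,d}  FIRST[C]={b,d}

FOLLOW iteration:
initialize: $ ∈ FOLLOW(S)
[1]
  A→B B: FOLLOW(B) ⊇ FIRST(B) = {a,b,d}; new: +{a,b,d}
  B→A b: FOLLOW(A) ⊇ FIRST(b) = {b}; new: +{b}
  B→S b: FOLLOW(S) ⊇ FIRST(b) = {b}; new: +{b}
  S→A C: FOLLOW(A) ⊇ FIRST(C) = {b,d}; new: +{d}
  S→A C: FOLLOW(C) ⊇ FOLLOW(S) ⊇ {$,b}; new: +{$,b}
  S: {$,b}  A: {b,d}  B: {a,b,d}  C: {$,b}
[2]
  A→B S: FOLLOW(S) ⊇ FOLLOW(A) ⊇ {b,d}; new: +{d}
  S→A C: FOLLOW(C) ⊇ FOLLOW(S) ⊇ {$,b,d}; new: +{d}
  S: {$,b,d}  A: {b,d}  B: {a,b,d}  C: {$,b,d}
[3] (stable)
  S: {$,b,d}  A: {b,d}  B: {a,b,d}  C: {$,b,d}

FOLLOW(S) = ["$", "b", "d"]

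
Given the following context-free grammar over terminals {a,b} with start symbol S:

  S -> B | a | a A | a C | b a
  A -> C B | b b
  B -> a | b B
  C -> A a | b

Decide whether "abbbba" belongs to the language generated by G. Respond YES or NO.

CNF form of G:
  S -> T0 B | T0 T1 | T1 A | T1 C | a
  A -> C B | T0 T0
  B -> T0 B | a
  C -> A T1 | b
  T0 -> b
  T1 -> a

CYK fill:
  [0..0]={B,S,T1}  "a"  orig:{B,S}
  [1..1]={C,T0}  "b"  orig:{C}
  [2..2]={C,T0}  "b"  orig:{C}
  [3..3]={C,T0}  "b"  orig:{C}
  [4..4]={C,T0}  "b"  orig:{C}
  [5..5]={B,S,T1}  "a"  orig:{B,S}
  [0..1]={S}  "ab"
  [1..2]={A}  "bb"
  [2..3]={A}  "bb"
  [3..4]={A}  "bb"
  [4..5]={A,B,S}  "ba"
  [0..2]={S}  "abb"
  [1..3]=∅  "bbb"
  [2..4]=∅  "bbb"
  [3..5]={A,B,C,S}  "bba"
  [0..3]=∅  "abbb"
  [1..4]=∅  "bbbb"
  [2..5]={A,B,S}  "bbba"
  [0..4]=∅  "abbbb"
  [1..5]={A,B,S}  "bbbba"
  [0..5]={S}  "abbbba"

S ∈ T[0,5] ⇒ YES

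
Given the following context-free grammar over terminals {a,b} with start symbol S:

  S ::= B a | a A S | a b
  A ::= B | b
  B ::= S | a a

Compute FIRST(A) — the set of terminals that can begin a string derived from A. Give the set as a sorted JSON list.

FIRST sets, iterate to fixpoint:
round 1:
  A via A→b: +{b}
  B via B→a a: +{a}
  S via S→B a: +{a}
  FIRST[S]={a}  FIRST[A]={b}  FIRST[B]={a}
round 2:
  A via A→B: +{a}
  FIRST[S]={a}  FIRST[A]={a,b}  FIRST[B]={a}
round 3: — fixpoint
  FIRST[S]={a}  FIRST[A]={a,b}  FIRST[B]={a}

FIRST(A) = ["a", "b"]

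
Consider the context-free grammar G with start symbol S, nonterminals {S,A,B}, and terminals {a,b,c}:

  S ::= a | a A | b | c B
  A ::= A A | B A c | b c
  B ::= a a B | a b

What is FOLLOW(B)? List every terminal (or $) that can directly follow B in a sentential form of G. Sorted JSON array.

FIRST sets, iterate to fixpoint:
pass 1:
  A via A→b c: +{b}
  B via B→a a B: +{a}
  S via S→a: +{a}
  S via S→b: +{b}
  S via S→c B: +{c}
  FIRST(S)={a,b,c}  FIRST(A)={b}  FIRST(B)={a}
pass 2:
  A via A→B A c: +{a}
  FIRST(S)={a,b,c}  FIRST(A)={a,b}  FIRST(B)={a}
pass 3: (no change)
  FIRST(S)={a,b,c}  FIRST(A)={a,b}  FIRST(B)={a}

Compute FOLLOW by fixpoint:
FOLLOW(S) := {$}
iter 1:
  A→A A: FOLLOW(A) ⊇ FIRST(A) = {a,b}; new: +{a,b}
  A→B A c: FOLLOW(B) ⊇ FIRST(A) = {a,b}; new: +{a,b}
  A→B A c: FOLLOW(A) ⊇ FIRST(c) = {c}; new: +{c}
  S→a A: FOLLOW(A) ⊇ FOLLOW(S) ⊇ {$}; new: +{$}
  S→c B: FOLLOW(B) ⊇ FOLLOW(S) ⊇ {$}; new: +{$}
  S: {$}  A: {$,a,b,c}  B: {$,a,b}
iter 2: (stable)
  S: {$}  A: {$,a,b,c}  B: {$,a,b}

FOLLOW(B) = ["$", "a", "b"]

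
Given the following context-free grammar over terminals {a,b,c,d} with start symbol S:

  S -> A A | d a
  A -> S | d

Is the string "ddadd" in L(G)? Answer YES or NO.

Convert to CNF:
  S -> A A | T0 T1
  A -> A A | T0 T1 | d
  T0 -> d
  T1 -> a

CYK table (by increasing span):
  T[0,0] 'd' = {A,T0}  orig:{A}
  T[1,1] 'd' = {A,T0}  orig:{A}
  T[2,2] 'a' = {T1}  orig:{}
  T[3,3] 'd' = {A,T0}  orig:{A}
  T[4,4] 'd' = {A,T0}  orig:{A}
  T[0,1] 'dd' = {A,S}
  T[1,2] 'da' = {A,S}
  T[2,3] 'ad' = ∅
  T[3,4] 'dd' = {A,S}
  T[0,2] 'dda' = {A,S}
  T[1,3] 'dad' = {A,S}
  T[2,4] 'add' = ∅
  T[0,3] 'ddad' = {A,S}
  T[1,4] 'dadd' = {A,S}
  T[0,4] 'ddadd' = {A,S}

S ∈ T[0,4] ⇒ YES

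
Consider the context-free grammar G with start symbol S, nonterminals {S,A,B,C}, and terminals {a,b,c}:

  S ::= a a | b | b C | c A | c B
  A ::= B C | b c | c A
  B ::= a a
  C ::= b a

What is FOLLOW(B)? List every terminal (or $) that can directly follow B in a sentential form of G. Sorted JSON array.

Compute FIRST by fixpoint:
round 1:
  A via A→b c: +{b}
  A via A→c A: +{c}
  B via B→a a: +{a}
  C via C→b a: +{b}
  S via S→a a: +{a}
  S via S→b: +{b}
  S via S→c A: +{c}
  S: {a,b,c}  A: {b,c}  B: {a}  C: {b}
round 2:
  A via A→B C: +{a}
  S: {a,b,c}  A: {a,b,c}  B: {a}  C: {b}
round 3: — fixpoint
  S: {a,b,c}  A: {a,b,c}  B: {a}  C: {b}

FOLLOW sets:
initialize: $ ∈ FOLLOW(S)
[1]
  A→B C: FOLLOW(B) ⊇ FIRST(C) = {b}; new: +{b}
  S→b C: FOLLOW(C) ⊇ FOLLOW(S) ⊇ {$}; new: +{$}
  S→c A: FOLLOW(A) ⊇ FOLLOW(S) ⊇ {$}; new: +{$}
  S→c B: FOLLOW(B) ⊇ FOLLOW(S) ⊇ {$}; new: +{$}
  FOLLOW[S]={$}  FOLLOW[A]={$}  FOLLOW[B]={$,b}  FOLLOW[C]={$}
[2] — fixpoint
  FOLLOW[S]={$}  FOLLOW[A]={$}  FOLLOW[B]={$,b}  FOLLOW[C]={$}

FOLLOW(B) = ["$", "b"]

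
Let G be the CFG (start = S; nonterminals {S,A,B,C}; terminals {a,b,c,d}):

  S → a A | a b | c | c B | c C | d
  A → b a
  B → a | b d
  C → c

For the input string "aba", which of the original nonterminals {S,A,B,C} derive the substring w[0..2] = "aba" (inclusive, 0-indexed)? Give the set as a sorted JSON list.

CNF form of G:
  S -> T1 A | T1 T0 | T3 B | T3 C | c | d
  A -> T0 T1
  B -> T0 T2 | a
  C -> c
  T0 -> b
  T1 -> a
  T2 -> d
  T3 -> c

CYK fill (cells [i..j] with 0 ≤ i ≤ j ≤ 2 only):
  [0..0]={B,T1}  "a"  orig:{B}
  [1..1]={T0}  "b"  orig:{}
  [2..2]={B,T1}  "a"  orig:{B}
  [0..1]={S}  "ab"
  [1..2]={A}  "ba"
  [0..2]={S}  "aba"

Original NTs in T[0,2] deriving "aba": ["S"]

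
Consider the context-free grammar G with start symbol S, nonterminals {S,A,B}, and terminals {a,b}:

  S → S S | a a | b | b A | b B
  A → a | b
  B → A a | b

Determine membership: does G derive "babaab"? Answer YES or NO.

CNF form of G:
  S -> S S | T0 T0 | T1 A | T1 B | b
  A -> a | b
  B -> A T0 | b
  T0 -> a
  T1 -> b

CYK table (by increasing span):
  T[0,0] 'b' = {A,B,S,T1}  orig:{A,B,S}
  T[1,1] 'a' = {A,T0}  orig:{A}
  T[2,2] 'b' = {A,B,S,T1}  orig:{A,B,S}
  T[3,3] 'a' = {A,T0}  orig:{A}
  T[4,4] 'a' = {A,T0}  orig:{A}
  T[5,5] 'b' = {A,B,S,T1}  orig:{A,B,S}
  T[0,1] 'ba' = {B,S}
  T[1,2] 'ab' = ∅
  T[2,3] 'ba' = {B,S}
  T[3,4] 'aa' = {B,S}
  T[4,5] 'ab' = ∅
  T[0,2] 'bab' = {S}
  T[1,3] 'aba' = ∅
  T[2,4] 'baa' = {S}
  T[3,5] 'aab' = {S}
  T[0,3] 'baba' = {S}
  T[1,4] 'abaa' = ∅
  T[2,5] 'baab' = {S}
  T[0,4] 'babaa' = {S}
  T[1,5] 'abaab' = ∅
  T[0,5] 'babaab' = {S}

S ∈ T[0,5] ⇒ YES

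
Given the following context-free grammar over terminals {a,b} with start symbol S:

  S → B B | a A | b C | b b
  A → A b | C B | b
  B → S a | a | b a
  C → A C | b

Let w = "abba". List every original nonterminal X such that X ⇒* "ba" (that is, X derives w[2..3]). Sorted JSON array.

CNF form of G:
  S -> B B | T0 C | T0 T0 | T1 A
  A -> A T0 | C B | b
  B -> S T1 | T0 T1 | a
  C -> A C | b
  T0 -> b
  T1 -> a

CYK table (by increasing span), restricted to cells inside w[2..3]:
  [2..2]={A,C,T0}  "b"  orig:{A,C}
  [3..3]={B,T1}  "a"  orig:{B}
  [2..3]={A,B}  "ba"

Original NTs in T[2,3] deriving "ba": ["A", "B"]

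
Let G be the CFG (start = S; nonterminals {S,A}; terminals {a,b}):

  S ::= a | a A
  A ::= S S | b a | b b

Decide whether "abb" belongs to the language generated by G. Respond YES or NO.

CNF form of G:
  S -> T1 A | a
  A -> S S | T0 T0 | T0 T1
  T0 -> b
  T1 -> a

CYK table (by increasing span):
  T[0,0] 'a' = {S,T1}  orig:{S}
  T[1,1] 'b' = {T0}  orig:{}
  T[2,2] 'b' = {T0}  orig:{}
  T[0,1] 'ab' = ∅
  T[1,2] 'bb' = {A}
  T[0,2] 'abb' = {S}

S ∈ T[0,2] ⇒ YES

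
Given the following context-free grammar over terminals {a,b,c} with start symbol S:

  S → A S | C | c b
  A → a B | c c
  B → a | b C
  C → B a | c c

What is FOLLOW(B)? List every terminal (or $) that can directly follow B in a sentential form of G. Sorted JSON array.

FIRST sets, iterate to fixpoint:
[1]
  A via A→a B: +{a}
  A via A→c c: +{c}
  B via B→a: +{a}
  B via B→b C: +{b}
  C via C→B a: +{a,b}
  C via C→c c: +{c}
  S via S→A S: +{a,c}
  S via S→C: +{b}
  S: {a,b,c}  A: {a,c}  B: {a,b}  C: {a,b,c}
[2] — fixpoint
  S: {a,b,c}  A: {a,c}  B: {a,b}  C: {a,b,c}

FOLLOW sets:
initialize: $ ∈ FOLLOW(S)
pass 1:
  C→B a: FOLLOW(B) ⊇ FIRST(a) = {a}; new: +{a}
  S→A S: FOLLOW(A) ⊇ FIRST(S) = {a,b,c}; new: +{a,b,c}
  S→C: FOLLOW(C) ⊇ FOLLOW(S) ⊇ {$}; new: +{$}
  S: {$}  A: {a,b,c}  B: {a}  C: {$}
pass 2:
  A→a B: FOLLOW(B) ⊇ FOLLOW(A) ⊇ {a,b,c}; new: +{b,c}
  B→b C: FOLLOW(C) ⊇ FOLLOW(B) ⊇ {a,b,c}; new: +{a,b,c}
  S: {$}  A: {a,b,c}  B: {a,b,c}  C: {$,a,b,c}
pass 3: (no change)
  S: {$}  A: {a,b,c}  B: {a,b,c}  C: {$,a,b,c}

FOLLOW(B) = ["a", "b", "c"]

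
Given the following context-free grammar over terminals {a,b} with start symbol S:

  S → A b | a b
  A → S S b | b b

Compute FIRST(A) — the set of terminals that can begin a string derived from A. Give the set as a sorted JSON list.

FIRST sets, iterate to fixpoint:
iter 1:
  A via A→b b: +{b}
  S via S→A b: +{b}
  S via S→a b: +{a}
  FIRST(S)={a,b}  FIRST(A)={b}
iter 2:
  A via A→S S b: +{a}
  FIRST(S)={a,b}  FIRST(A)={a,b}
iter 3: — fixpoint
  FIRST(S)={a,b}  FIRST(A)={a,b}

FIRST(A) = ["a", "b"]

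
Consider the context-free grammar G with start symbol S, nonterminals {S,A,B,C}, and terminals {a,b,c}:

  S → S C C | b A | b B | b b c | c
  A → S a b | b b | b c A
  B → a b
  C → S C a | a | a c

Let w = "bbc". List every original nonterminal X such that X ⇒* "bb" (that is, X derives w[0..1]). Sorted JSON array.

CNF form of G:
  S -> S X6 | T1 A | T1 B | T1 X7 | c
  A -> S X3 | T1 T1 | T1 X4
  B -> T0 T1
  C -> S X5 | T0 T2 | a
  T0 -> a
  T1 -> b
  T2 -> c
  X3 -> T0 T1
  X4 -> T2 A
  X5 -> C T0
  X6 -> C C
  X7 -> T1 T2

CYK fill, restricted to cells inside w[0..1]:
  [0..0]={T1}  "b"  orig:{}
  [1..1]={T1}  "b"  orig:{}
  [0..1]={A}  "bb"

Original NTs in T[0,1] deriving "bb": ["A"]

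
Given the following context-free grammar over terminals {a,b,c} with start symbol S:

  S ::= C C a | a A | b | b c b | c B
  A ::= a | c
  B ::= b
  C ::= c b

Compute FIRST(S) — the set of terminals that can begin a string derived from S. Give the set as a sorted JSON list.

FIRST iteration:
iter 1:
  A via A→a: +{a}
  A via A→c: +{c}
  B via B→b: +{b}
  C via C→c b: +{c}
  S via S→C C a: +{c}
  S via S→a A: +{a}
  S via S→b: +{b}
  FIRST(S)={a,b,c}  FIRST(A)={a,c}  FIRST(B)={b}  FIRST(C)={c}
iter 2: — fixpoint
  FIRST(S)={a,b,c}  FIRST(A)={a,c}  FIRST(B)={b}  FIRST(C)={c}

FIRST(S) = ["a", "b", "c"]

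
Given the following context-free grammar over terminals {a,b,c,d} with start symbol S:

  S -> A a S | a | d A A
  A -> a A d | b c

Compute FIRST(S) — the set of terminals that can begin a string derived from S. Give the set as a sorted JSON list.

Compute FIRST by fixpoint:
[1]
  A via A→a A d: +{a}
  A via A→b c: +{b}
  S via S→A a S: +{a,b}
  S via S→d A A: +{d}
  FIRST(S)={a,b,d}  FIRST(A)={a,b}
[2] (no change)
  FIRST(S)={a,b,d}  FIRST(A)={a,b}

FIRST(S) = ["a", "b", "d"]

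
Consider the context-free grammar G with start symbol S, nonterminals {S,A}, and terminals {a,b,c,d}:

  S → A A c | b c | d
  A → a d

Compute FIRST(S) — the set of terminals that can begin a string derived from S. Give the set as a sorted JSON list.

FIRST iteration:
pass 1:
  A via A→a d: +{a}
  S via S→A A c: +{a}
  S via S→b c: +{b}
  S via S→d: +{d}
  FIRST(S)={a,b,d}  FIRST(A)={a}
pass 2: (no change)
  FIRST(S)={a,b,d}  FIRST(A)={a}

FIRST(S) = ["a", "b", "d"]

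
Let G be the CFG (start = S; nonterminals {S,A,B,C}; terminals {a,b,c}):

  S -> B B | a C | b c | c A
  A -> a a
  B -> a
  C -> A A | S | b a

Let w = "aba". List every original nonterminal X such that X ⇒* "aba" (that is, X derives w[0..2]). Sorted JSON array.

Convert to CNF:
  S -> B B | T0 C | T1 T2 | T2 A
  A -> T0 T0
  B -> a
  C -> A A | B B | T0 C | T1 T0 | T1 T2 | T2 A
  T0 -> a
  T1 -> b
  T2 -> c

CYK table (by increasing span) — only the sub-triangle for w[0..2]:
  cell(0,0) a: {B,T0}  orig:{B}
  cell(1,1) b: {T1}  orig:{}
  cell(2,2) a: {B,T0}  orig:{B}
  cell(0,1) ab: ∅
  cell(1,2) ba: {C}
  cell(0,2) aba: {C,S}

Original NTs in T[0,2] deriving "aba": ["C", "S"]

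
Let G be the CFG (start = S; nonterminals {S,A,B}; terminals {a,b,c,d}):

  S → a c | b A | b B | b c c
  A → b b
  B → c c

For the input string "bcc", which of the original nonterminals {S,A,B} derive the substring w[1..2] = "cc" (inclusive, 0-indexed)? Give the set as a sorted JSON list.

CNF form of G:
  S -> T0 A | T0 B | T0 X3 | T2 T1
  A -> T0 T0
  B -> T1 T1
  T0 -> b
  T1 -> c
  T2 -> a
  X3 -> T1 T1

Fill CYK table bottom-up, restricted to cells inside w[1..2]:
  [1..1]={T1}  "c"  orig:{}
  [2..2]={T1}  "c"  orig:{}
  [1..2]={B,X3}  "cc"  orig:{B}

Original NTs in T[1,2] deriving "cc": ["B"]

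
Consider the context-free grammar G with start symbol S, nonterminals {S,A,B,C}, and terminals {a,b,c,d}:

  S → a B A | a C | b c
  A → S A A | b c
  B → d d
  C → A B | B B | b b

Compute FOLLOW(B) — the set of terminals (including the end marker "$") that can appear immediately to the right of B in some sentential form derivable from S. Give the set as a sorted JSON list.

FIRST iteration:
[1]
  A via A→b c: +{b}
  B via B→d d: +{d}
  C via C→A B: +{b}
  C via C→B B: +{d}
  S via S→a B A: +{a}
  S via S→b c: +{b}
  FIRST(S)={a,b}  FIRST(A)={b}  FIRST(B)={d}  FIRST(C)={b,d}
[2]
  A via A→S A A: +{a}
  C via C→A B: +{a}
  FIRST(S)={a,b}  FIRST(A)={a,b}  FIRST(B)={d}  FIRST(C)={a,b,d}
[3] done
  FIRST(S)={a,b}  FIRST(A)={a,b}  FIRST(B)={d}  FIRST(C)={a,b,d}

FOLLOW sets:
FOLLOW(S) := {$}
pass 1:
  A→S A A: FOLLOW(S) ⊇ FIRST(A) = {a,b}; new: +{a,b}
  A→S A A: FOLLOW(A) ⊇ FIRST(A) = {a,b}; new: +{a,b}
  C→A B: FOLLOW(A) ⊇ FIRST(B) = {d}; new: +{d}
  C→B B: FOLLOW(B) ⊇ FIRST(B) = {d}; new: +{d}
  S→a B A: FOLLOW(B) ⊇ FIRST(A) = {a,b}; new: +{a,b}
  S→a B A: FOLLOW(A) ⊇ FOLLOW(S) ⊇ {$,a,b}; new: +{$}
  S→a C: FOLLOW(C) ⊇ FOLLOW(S) ⊇ {$,a,b}; new: +{$,a,b}
  FOLLOW(S)={$,a,b}  FOLLOW(A)={$,a,b,d}  FOLLOW(B)={a,b,d}  FOLLOW(C)={$,a,b}
pass 2:
  C→A B: FOLLOW(B) ⊇ FOLLOW(C) ⊇ {$,a,b}; new: +{$}
  FOLLOW(S)={$,a,b}  FOLLOW(A)={$,a,b,d}  FOLLOW(B)={$,a,b,d}  FOLLOW(C)={$,a,b}
pass 3: (no change)
  FOLLOW(S)={$,a,b}  FOLLOW(A)={$,a,b,d}  FOLLOW(B)={$,a,b,d}  FOLLOW(C)={$,a,b}

FOLLOW(B) = ["$", "a", "b", "d"]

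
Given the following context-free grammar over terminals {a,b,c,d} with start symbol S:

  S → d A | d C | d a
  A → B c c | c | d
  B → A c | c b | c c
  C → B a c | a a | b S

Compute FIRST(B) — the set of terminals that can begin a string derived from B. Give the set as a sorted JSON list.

FIRST sets, iterate to fixpoint:
[1]
  A via A→c: +{c}
  A via A→d: +{d}
  B via B→A c: +{c,d}
  C via C→B a c: +{c,d}
  C via C→a a: +{a}
  C via C→b S: +{b}
  S via S→d A: +{d}
  FIRST[S]={d}  FIRST[A]={c,d}  FIRST[B]={c,d}  FIRST[C]={a,b,c,d}
[2] done
  FIRST[S]={d}  FIRST[A]={c,d}  FIRST[B]={c,d}  FIRST[C]={a,b,c,d}

FIRST(B) = ["c", "d"]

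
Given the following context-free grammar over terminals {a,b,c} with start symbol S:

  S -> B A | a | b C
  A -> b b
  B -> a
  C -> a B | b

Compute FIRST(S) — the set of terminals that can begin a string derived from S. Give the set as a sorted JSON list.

FIRST sets, iterate to fixpoint:
round 1:
  A via A→b b: +{b}
  B via B→a: +{a}
  C via C→a B: +{a}
  C via C→b: +{b}
  S via S→B A: +{a}
  S via S→b C: +{b}
  S: {a,b}  A: {b}  B: {a}  C: {a,b}
round 2: done
  S: {a,b}  A: {b}  B: {a}  C: {a,b}

FIRST(S) = ["a", "b"]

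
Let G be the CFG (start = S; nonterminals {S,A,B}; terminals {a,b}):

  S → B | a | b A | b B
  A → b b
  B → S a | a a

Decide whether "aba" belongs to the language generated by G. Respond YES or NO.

CNF form of G:
  S -> S T1 | T0 A | T0 B | T1 T1 | a
  A -> T0 T0
  B -> S T1 | T1 T1
  T0 -> b
  T1 -> a

Fill CYK table bottom-up:
  cell(0,0) a: {S,T1}  orig:{S}
  cell(1,1) b: {T0}  orig:{}
  cell(2,2) a: {S,T1}  orig:{S}
  cell(0,1) ab: ∅
  cell(1,2) ba: ∅
  cell(0,2) aba: ∅

S ∉ T[0,2] ⇒ NO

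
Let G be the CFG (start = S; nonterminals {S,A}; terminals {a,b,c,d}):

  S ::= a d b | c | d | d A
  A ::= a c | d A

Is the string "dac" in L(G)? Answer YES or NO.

Convert to CNF:
  S -> T0 X4 | T2 A | c | d
  A -> T0 T1 | T2 A
  T0 -> a
  T1 -> c
  T2 -> d
  T3 -> b
  X4 -> T2 T3

Fill CYK table bottom-up:
  cell(0,0) d: {S,T2}  orig:{S}
  cell(1,1) a: {T0}  orig:{}
  cell(2,2) c: {S,T1}  orig:{S}
  cell(0,1) da: ∅
  cell(1,2) ac: {A}
  cell(0,2) dac: {A,S}

S ∈ T[0,2] ⇒ YES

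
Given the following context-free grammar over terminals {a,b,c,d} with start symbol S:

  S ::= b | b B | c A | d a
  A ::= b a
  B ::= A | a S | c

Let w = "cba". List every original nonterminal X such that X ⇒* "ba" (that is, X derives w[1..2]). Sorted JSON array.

CNF form of G:
  S -> T0 B | T2 A | T3 T1 | b
  A -> T0 T1
  B -> T0 T1 | T1 S | c
  T0 -> b
  T1 -> a
  T2 -> c
  T3 -> d

Fill CYK table bottom-up (cells [i..j] with 1 ≤ i ≤ j ≤ 2 only):
  [1..1]={S,T0}  "b"  orig:{S}
  [2..2]={T1}  "a"  orig:{}
  [1..2]={A,B}  "ba"

Original NTs in T[1,2] deriving "ba": ["A", "B"]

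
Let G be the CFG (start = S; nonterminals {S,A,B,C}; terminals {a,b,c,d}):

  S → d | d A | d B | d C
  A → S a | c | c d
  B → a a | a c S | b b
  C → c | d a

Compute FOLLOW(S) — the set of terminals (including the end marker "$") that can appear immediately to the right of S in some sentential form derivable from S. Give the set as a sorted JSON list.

FIRST iteration:
[1]
  A via A→c: +{c}
  B via B→a a: +{a}
  B via B→b b: +{b}
  C via C→c: +{c}
  C via C→d a: +{d}
  S via S→d: +{d}
  FIRST[S]={d}  FIRST[A]={c}  FIRST[B]={a,b}  FIRST[C]={c,d}
[2]
  A via A→S a: +{d}
  FIRST[S]={d}  FIRST[A]={c,d}  FIRST[B]={a,b}  FIRST[C]={c,d}
[3] — fixpoint
  FIRST[S]={d}  FIRST[A]={c,d}  FIRST[B]={a,b}  FIRST[C]={c,d}

Compute FOLLOW by fixpoint:
FOLLOW(S) := {$}
round 1:
  A→S a: FOLLOW(S) ⊇ FIRST(a) = {a}; new: +{a}
  S→d A: FOLLOW(A) ⊇ FOLLOW(S) ⊇ {$,a}; new: +{$,a}
  S→d B: FOLLOW(B) ⊇ FOLLOW(S) ⊇ {$,a}; new: +{$,a}
  S→d C: FOLLOW(C) ⊇ FOLLOW(S) ⊇ {$,a}; new: +{$,a}
  FOLLOW(S)={$,a}  FOLLOW(A)={$,a}  FOLLOW(B)={$,a}  FOLLOW(C)={$,a}
round 2: (stable)
  FOLLOW(S)={$,a}  FOLLOW(A)={$,a}  FOLLOW(B)={$,a}  FOLLOW(C)={$,a}

FOLLOW(S) = ["$", "a"]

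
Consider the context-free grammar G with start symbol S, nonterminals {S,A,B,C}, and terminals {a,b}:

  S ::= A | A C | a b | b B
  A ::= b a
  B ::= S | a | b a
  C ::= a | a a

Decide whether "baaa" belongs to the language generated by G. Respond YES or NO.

CNF form of G:
  S -> A C | T0 B | T0 T1 | T1 T0
  A -> T0 T1
  B -> A C | T0 B | T0 T1 | T1 T0 | a
  C -> T1 T1 | a
  T0 -> b
  T1 -> a

CYK fill:
  T[0,0] 'b' = {T0}  orig:{}
  T[1,1] 'a' = {B,C,T1}  orig:{B,C}
  T[2,2] 'a' = {B,C,T1}  orig:{B,C}
  T[3,3] 'a' = {B,C,T1}  orig:{B,C}
  T[0,1] 'ba' = {A,B,S}
  T[1,2] 'aa' = {C}
  T[2,3] 'aa' = {C}
  T[0,2] 'baa' = {B,S}
  T[1,3] 'aaa' = ∅
  T[0,3] 'baaa' = {B,S}

S ∈ T[0,3] ⇒ YES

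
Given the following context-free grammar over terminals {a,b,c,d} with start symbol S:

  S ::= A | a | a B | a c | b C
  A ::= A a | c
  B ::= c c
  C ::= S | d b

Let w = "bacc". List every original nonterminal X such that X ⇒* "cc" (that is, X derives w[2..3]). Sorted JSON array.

CNF form of G:
  S -> A T0 | T0 B | T0 T1 | T2 C | a | c
  A -> A T0 | c
  B -> T1 T1
  C -> A T0 | T0 B | T0 T1 | T2 C | T3 T2 | a | c
  T0 -> a
  T1 -> c
  T2 -> b
  T3 -> d

CYK fill — only the sub-triangle for w[2..3]:
  [2..2]={A,C,S,T1}  "c"  orig:{A,C,S}
  [3..3]={A,C,S,T1}  "c"  orig:{A,C,S}
  [2..3]={B}  "cc"

Original NTs in T[2,3] deriving "cc": ["B"]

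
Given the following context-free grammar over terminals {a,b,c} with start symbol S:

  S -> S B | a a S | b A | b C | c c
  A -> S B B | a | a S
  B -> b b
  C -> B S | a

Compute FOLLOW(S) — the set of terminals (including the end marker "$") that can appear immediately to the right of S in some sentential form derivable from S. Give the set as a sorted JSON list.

FIRST sets, iterate to fixpoint:
iter 1:
  A via A→a: +{a}
  B via B→b b: +{b}
  C via C→B S: +{b}
  C via C→a: +{a}
  S via S→a a S: +{a}
  S via S→b A: +{b}
  S via S→c c: +{c}
  FIRST(S)={a,b,c}  FIRST(A)={a}  FIRST(B)={b}  FIRST(C)={a,b}
iter 2:
  A via A→S B B: +{b,c}
  FIRST(S)={a,b,c}  FIRST(A)={a,b,c}  FIRST(B)={b}  FIRST(C)={a,b}
iter 3: (no change)
  FIRST(S)={a,b,c}  FIRST(A)={a,b,c}  FIRST(B)={b}  FIRST(C)={a,b}

FOLLOW iteration:
initialize: $ ∈ FOLLOW(S)
round 1:
  A→S B B: FOLLOW(S) ⊇ FIRST(B) = {b}; new: +{b}
  A→S B B: FOLLOW(B) ⊇ FIRST(B) = {b}; new: +{b}
  C→B S: FOLLOW(B) ⊇ FIRST(S) = {a,b,c}; new: +{a,c}
  S→S B: FOLLOW(B) ⊇ FOLLOW(S) ⊇ {$,b}; new: +{$}
  S→b A: FOLLOW(A) ⊇ FOLLOW(S) ⊇ {$,b}; new: +{$,b}
  S→b C: FOLLOW(C) ⊇ FOLLOW(S) ⊇ {$,b}; new: +{$,b}
  FOLLOW(S)={$,b}  FOLLOW(A)={$,b}  FOLLOW(B)={$,a,b,c}  FOLLOW(C)={$,b}
round 2: — fixpoint
  FOLLOW(S)={$,b}  FOLLOW(A)={$,b}  FOLLOW(B)={$,a,b,c}  FOLLOW(C)={$,b}

FOLLOW(S) = ["$", "b"]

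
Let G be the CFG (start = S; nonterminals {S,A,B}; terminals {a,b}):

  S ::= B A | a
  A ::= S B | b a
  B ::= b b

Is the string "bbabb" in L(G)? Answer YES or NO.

Convert to CNF:
  S -> B A | a
  A -> S B | T0 T1
  B -> T0 T0
  T0 -> b
  T1 -> a

CYK fill:
  [0..0]={T0}  "b"  orig:{}
  [1..1]={T0}  "b"  orig:{}
  [2..2]={S,T1}  "a"  orig:{S}
  [3..3]={T0}  "b"  orig:{}
  [4..4]={T0}  "b"  orig:{}
  [0..1]={B}  "bb"
  [1..2]={A}  "ba"
  [2..3]=∅  "ab"
  [3..4]={B}  "bb"
  [0..2]=∅  "bba"
  [1..3]=∅  "bab"
  [2..4]={A}  "abb"
  [0..3]=∅  "bbab"
  [1..4]=∅  "babb"
  [0..4]={S}  "bbabb"

S ∈ T[0,4] ⇒ YES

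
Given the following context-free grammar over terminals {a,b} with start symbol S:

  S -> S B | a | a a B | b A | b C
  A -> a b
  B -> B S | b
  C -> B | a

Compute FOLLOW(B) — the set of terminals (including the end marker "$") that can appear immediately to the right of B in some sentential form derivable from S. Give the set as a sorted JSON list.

Compute FIRST by fixpoint:
iter 1:
  A via A→a b: +{a}
  B via B→b: +{b}
  C via C→B: +{b}
  C via C→a: +{a}
  S via S→a: +{a}
  S via S→b A: +{b}
  FIRST(S)={a,b}  FIRST(A)={a}  FIRST(B)={b}  FIRST(C)={a,b}
iter 2: (no change)
  FIRST(S)={a,b}  FIRST(A)={a}  FIRST(B)={b}  FIRST(C)={a,b}

FOLLOW iteration:
FOLLOW(S) := {$}
round 1:
  B→B S: FOLLOW(B) ⊇ FIRST(S) = {a,b}; new: +{a,b}
  B→B S: FOLLOW(S) ⊇ FOLLOW(B) ⊇ {a,b}; new: +{a,b}
  S→S B: FOLLOW(B) ⊇ FOLLOW(S) ⊇ {$,a,b}; new: +{$}
  S→b A: FOLLOW(A) ⊇ FOLLOW(S) ⊇ {$,a,b}; new: +{$,a,b}
  S→b C: FOLLOW(C) ⊇ FOLLOW(S) ⊇ {$,a,b}; new: +{$,a,b}
  FOLLOW(S)={$,a,b}  FOLLOW(A)={$,a,b}  FOLLOW(B)={$,a,b}  FOLLOW(C)={$,a,b}
round 2: — fixpoint
  FOLLOW(S)={$,a,b}  FOLLOW(A)={$,a,b}  FOLLOW(B)={$,a,b}  FOLLOW(C)={$,a,b}

FOLLOW(B) = ["$", "a", "b"]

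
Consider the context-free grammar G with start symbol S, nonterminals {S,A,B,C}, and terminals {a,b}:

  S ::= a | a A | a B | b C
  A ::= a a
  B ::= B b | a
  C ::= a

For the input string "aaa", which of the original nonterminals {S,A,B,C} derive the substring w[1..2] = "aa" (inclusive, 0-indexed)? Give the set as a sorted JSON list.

Convert to CNF:
  S -> T0 A | T0 B | T1 C | a
  A -> T0 T0
  B -> B T1 | a
  C -> a
  T0 -> a
  T1 -> b

Fill CYK table bottom-up, restricted to cells inside w[1..2]:
  T[1,1] 'a' = {B,C,S,T0}  orig:{B,C,S}
  T[2,2] 'a' = {B,C,S,T0}  orig:{B,C,S}
  T[1,2] 'aa' = {A,S}

Original NTs in T[1,2] deriving "aa": ["A", "S"]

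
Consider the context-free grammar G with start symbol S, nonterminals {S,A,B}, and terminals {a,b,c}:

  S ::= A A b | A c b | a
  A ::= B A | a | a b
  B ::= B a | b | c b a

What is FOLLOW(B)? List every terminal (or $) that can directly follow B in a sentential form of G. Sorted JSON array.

FIRST sets, iterate to fixpoint:
iter 1:
  A via A→a: +{a}
  B via B→b: +{b}
  B via B→c b a: +{c}
  S via S→A A b: +{a}
  S: {a}  A: {a}  B: {b,c}
iter 2:
  A via A→B A: +{b,c}
  S via S→A A b: +{b,c}
  S: {a,b,c}  A: {a,b,c}  B: {b,c}
iter 3: (stable)
  S: {a,b,c}  A: {a,b,c}  B: {b,c}

FOLLOW iteration:
seed FOLLOW(S) with $
round 1:
  A→B A: FOLLOW(B) ⊇ FIRST(A) = {a,b,c}; new: +{a,b,c}
  S→A A b: FOLLOW(A) ⊇ FIRST(A) = {a,b,c}; new: +{a,b,c}
  FOLLOW[S]={$}  FOLLOW[A]={a,b,c}  FOLLOW[B]={a,b,c}
round 2: (stable)
  FOLLOW[S]={$}  FOLLOW[A]={a,b,c}  FOLLOW[B]={a,b,c}

FOLLOW(B) = ["a", "b", "c"]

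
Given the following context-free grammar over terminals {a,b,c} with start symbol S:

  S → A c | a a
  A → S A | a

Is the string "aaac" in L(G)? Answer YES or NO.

Convert to CNF:
  S -> A T0 | T1 T1
  A -> S A | a
  T0 -> c
  T1 -> a

CYK table (by increasing span):
  T[0,0] 'a' = {A,T1}  orig:{A}
  T[1,1] 'a' = {A,T1}  orig:{A}
  T[2,2] 'a' = {A,T1}  orig:{A}
  T[3,3] 'c' = {T0}  orig:{}
  T[0,1] 'aa' = {S}
  T[1,2] 'aa' = {S}
  T[2,3] 'ac' = {S}
  T[0,2] 'aaa' = {A}
  T[1,3] 'aac' = ∅
  T[0,3] 'aaac' = {S}

S ∈ T[0,3] ⇒ YES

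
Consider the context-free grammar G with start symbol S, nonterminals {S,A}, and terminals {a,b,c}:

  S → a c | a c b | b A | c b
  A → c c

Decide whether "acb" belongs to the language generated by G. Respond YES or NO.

CNF form of G:
  S -> T0 T2 | T1 T0 | T1 X3 | T2 A
  A -> T0 T0
  T0 -> c
  T1 -> a
  T2 -> b
  X3 -> T0 T2

Fill CYK table bottom-up:
  T[0,0] 'a' = {T1}  orig:{}
  T[1,1] 'c' = {T0}  orig:{}
  T[2,2] 'b' = {T2}  orig:{}
  T[0,1] 'ac' = {S}
  T[1,2] 'cb' = {S,X3}  orig:{S}
  T[0,2] 'acb' = {S}

S ∈ T[0,2] ⇒ YES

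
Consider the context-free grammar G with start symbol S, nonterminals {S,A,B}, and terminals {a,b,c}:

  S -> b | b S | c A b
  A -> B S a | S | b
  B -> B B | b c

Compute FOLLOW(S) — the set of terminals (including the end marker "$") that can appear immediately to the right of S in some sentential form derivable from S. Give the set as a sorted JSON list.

FIRST iteration:
[1]
  A via A→b: +{b}
  B via B→b c: +{b}
  S via S→b: +{b}
  S via S→c A b: +{c}
  S: {b,c}  A: {b}  B: {b}
[2]
  A via A→S: +{c}
  S: {b,c}  A: {b,c}  B: {b}
[3] — fixpoint
  S: {b,c}  A: {b,c}  B: {b}

Compute FOLLOW by fixpoint:
seed FOLLOW(S) with $
[1]
  A→B S a: FOLLOW(B) ⊇ FIRST(S) = {b,c}; new: +{b,c}
  A→B S a: FOLLOW(S) ⊇ FIRST(a) = {a}; new: +{a}
  S→c A b: FOLLOW(A) ⊇ FIRST(b) = {b}; new: +{b}
  FOLLOW[S]={$,a}  FOLLOW[A]={b}  FOLLOW[B]={b,c}
[2]
  A→S: FOLLOW(S) ⊇ FOLLOW(A) ⊇ {b}; new: +{b}
  FOLLOW[S]={$,a,b}  FOLLOW[A]={b}  FOLLOW[B]={b,c}
[3] (no change)
  FOLLOW[S]={$,a,b}  FOLLOW[A]={b}  FOLLOW[B]={b,c}

FOLLOW(S) = ["$", "a", "b"]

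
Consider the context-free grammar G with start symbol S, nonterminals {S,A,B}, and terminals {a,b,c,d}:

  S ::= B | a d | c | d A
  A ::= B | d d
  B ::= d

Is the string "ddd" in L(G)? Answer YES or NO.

CNF form of G:
  S -> T0 A | T1 T0 | c | d
  A -> T0 T0 | d
  B -> d
  T0 -> d
  T1 -> a

CYK fill:
  [0..0]={A,B,S,T0}  "d"  orig:{A,B,S}
  [1..1]={A,B,S,T0}  "d"  orig:{A,B,S}
  [2..2]={A,B,S,T0}  "d"  orig:{A,B,S}
  [0..1]={A,S}  "dd"
  [1..2]={A,S}  "dd"
  [0..2]={S}  "ddd"

S ∈ T[0,2] ⇒ YES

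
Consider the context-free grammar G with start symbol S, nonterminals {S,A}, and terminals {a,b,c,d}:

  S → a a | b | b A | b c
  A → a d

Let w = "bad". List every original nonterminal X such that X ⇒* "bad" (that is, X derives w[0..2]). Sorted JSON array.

CNF form of G:
  S -> T0 T0 | T2 A | T2 T3 | b
  A -> T0 T1
  T0 -> a
  T1 -> d
  T2 -> b
  T3 -> c

CYK fill, restricted to cells inside w[0..2]:
  cell(0,0) b: {S,T2}  orig:{S}
  cell(1,1) a: {T0}  orig:{}
  cell(2,2) d: {T1}  orig:{}
  cell(0,1) ba: ∅
  cell(1,2) ad: {A}
  cell(0,2) bad: {S}

Original NTs in T[0,2] deriving "bad": ["S"]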